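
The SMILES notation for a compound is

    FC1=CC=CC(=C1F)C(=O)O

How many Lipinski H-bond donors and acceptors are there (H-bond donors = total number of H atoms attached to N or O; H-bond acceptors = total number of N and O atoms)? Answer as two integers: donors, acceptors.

Donors: find every N or O and count the H atoms it carries.
  atom 10 (O): bond orders sum to 2 → 0 H
  atom 11 (O): bond orders sum to 1 → 1 H
Lipinski HBD = 1.
Acceptors: N atoms = 0, O atoms = 2 → HBA = 2.

1, 2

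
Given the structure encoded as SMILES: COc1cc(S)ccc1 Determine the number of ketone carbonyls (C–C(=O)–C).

0

Scan the SMILES for the ketone motif — none present.
Groups that are present: 1 ether, 1 thiol.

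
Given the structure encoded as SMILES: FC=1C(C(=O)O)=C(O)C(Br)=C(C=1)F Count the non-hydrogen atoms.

13

Every atom symbol written in the SMILES (organic subset) is one heavy atom; implicit H are not written.
Heavy atoms by element → Br:1, C:7, F:2, O:3.
Total: 13.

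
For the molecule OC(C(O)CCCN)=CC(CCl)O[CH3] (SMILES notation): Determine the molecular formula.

C9H18ClNO3

Walk through each heavy atom and fill implicit hydrogens from standard valence (C 4, N 3, O 2, S 2, halogen 1):
  atom 1: O, bond orders sum to 1 (valence 2) → 1 H
  atom 2: C, bond orders sum to 4 (valence 4) → 0 H
  atom 3: C, bond orders sum to 3 (valence 4) → 1 H
  atom 4: O, bond orders sum to 1 (valence 2) → 1 H
  atom 5: C, bond orders sum to 2 (valence 4) → 2 H
  atom 6: C, bond orders sum to 2 (valence 4) → 2 H
  atom 7: C, bond orders sum to 2 (valence 4) → 2 H
  atom 8: N, bond orders sum to 1 (valence 3) → 2 H
  atom 9: C, bond orders sum to 3 (valence 4) → 1 H
  atom 10: C, bond orders sum to 3 (valence 4) → 1 H
  atom 11: C, bond orders sum to 2 (valence 4) → 2 H
  atom 12: Cl (halogen, monovalent) → 0 H
  atom 13: O, bond orders sum to 2 (valence 2) → 0 H
  atom 14: C with explicit H count 3
Totals → C:9, H:18, Cl:1, N:1, O:3.
In Hill order: C9H18ClNO3.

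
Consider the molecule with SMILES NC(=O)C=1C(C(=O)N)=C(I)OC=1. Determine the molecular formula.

C6H5IN2O3

Walk through each heavy atom and fill implicit hydrogens from standard valence (C 4, N 3, O 2, S 2, halogen 1):
  atom 1: N, bond orders sum to 1 (valence 3) → 2 H
  atom 2: C, bond orders sum to 4 (valence 4) → 0 H
  atom 3: O, bond orders sum to 2 (valence 2) → 0 H
  atom 4: C, bond orders sum to 4 (valence 4) → 0 H
  atom 5: C, bond orders sum to 4 (valence 4) → 0 H
  atom 6: C, bond orders sum to 4 (valence 4) → 0 H
  atom 7: O, bond orders sum to 2 (valence 2) → 0 H
  atom 8: N, bond orders sum to 1 (valence 3) → 2 H
  atom 9: C, bond orders sum to 4 (valence 4) → 0 H
  atom 10: I (halogen, monovalent) → 0 H
  atom 11: O, bond orders sum to 2 (valence 2) → 0 H
  atom 12: C, bond orders sum to 3 (valence 4) → 1 H
Totals → C:6, H:5, I:1, N:2, O:3.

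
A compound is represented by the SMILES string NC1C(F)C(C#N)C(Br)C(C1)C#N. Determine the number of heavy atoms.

Every atom symbol written in the SMILES (organic subset) is one heavy atom; implicit H are not written.
Heavy atoms by element → Br:1, C:8, F:1, N:3.
Total: 13.

13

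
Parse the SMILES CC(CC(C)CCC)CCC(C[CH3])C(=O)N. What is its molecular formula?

Walk through each heavy atom and fill implicit hydrogens from standard valence (C 4, N 3, O 2, S 2, halogen 1):
  atom 1: C, bond orders sum to 1 (valence 4) → 3 H
  atom 2: C, bond orders sum to 3 (valence 4) → 1 H
  atom 3: C, bond orders sum to 2 (valence 4) → 2 H
  atom 4: C, bond orders sum to 3 (valence 4) → 1 H
  atom 5: C, bond orders sum to 1 (valence 4) → 3 H
  atom 6: C, bond orders sum to 2 (valence 4) → 2 H
  atom 7: C, bond orders sum to 2 (valence 4) → 2 H
  atom 8: C, bond orders sum to 1 (valence 4) → 3 H
  atom 9: C, bond orders sum to 2 (valence 4) → 2 H
  atom 10: C, bond orders sum to 2 (valence 4) → 2 H
  atom 11: C, bond orders sum to 3 (valence 4) → 1 H
  atom 12: C, bond orders sum to 2 (valence 4) → 2 H
  atom 13: C with explicit H count 3
  atom 14: C, bond orders sum to 4 (valence 4) → 0 H
  atom 15: O, bond orders sum to 2 (valence 2) → 0 H
  atom 16: N, bond orders sum to 1 (valence 3) → 2 H
Totals → C:14, H:29, N:1, O:1.
In Hill order: C14H29NO.

C14H29NO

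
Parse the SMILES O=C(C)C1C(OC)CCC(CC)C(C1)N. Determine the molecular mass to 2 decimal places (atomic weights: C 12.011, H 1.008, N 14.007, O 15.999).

First, the molecular formula is C12H23NO2 (counting implicit H from valence).
  C: 12 × 12.011 = 144.132
  H: 23 × 1.008 = 23.184
  N: 1 × 14.007 = 14.007
  O: 2 × 15.999 = 31.998
Sum: 12×12.011 + 23×1.008 + 1×14.007 + 2×15.999 = 213.321 → 213.32 g/mol.

213.32 g/mol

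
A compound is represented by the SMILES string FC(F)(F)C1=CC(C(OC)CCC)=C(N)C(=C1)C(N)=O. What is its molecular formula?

C13H17F3N2O2

Walk through each heavy atom and fill implicit hydrogens from standard valence (C 4, N 3, O 2, S 2, halogen 1):
  atom 1: F (halogen, monovalent) → 0 H
  atom 2: C, bond orders sum to 4 (valence 4) → 0 H
  atom 3: F (halogen, monovalent) → 0 H
  atom 4: F (halogen, monovalent) → 0 H
  atom 5: C, bond orders sum to 4 (valence 4) → 0 H
  atom 6: C, bond orders sum to 3 (valence 4) → 1 H
  atom 7: C, bond orders sum to 4 (valence 4) → 0 H
  atom 8: C, bond orders sum to 3 (valence 4) → 1 H
  atom 9: O, bond orders sum to 2 (valence 2) → 0 H
  atom 10: C, bond orders sum to 1 (valence 4) → 3 H
  atom 11: C, bond orders sum to 2 (valence 4) → 2 H
  atom 12: C, bond orders sum to 2 (valence 4) → 2 H
  atom 13: C, bond orders sum to 1 (valence 4) → 3 H
  atom 14: C, bond orders sum to 4 (valence 4) → 0 H
  atom 15: N, bond orders sum to 1 (valence 3) → 2 H
  atom 16: C, bond orders sum to 4 (valence 4) → 0 H
  atom 17: C, bond orders sum to 3 (valence 4) → 1 H
  atom 18: C, bond orders sum to 4 (valence 4) → 0 H
  atom 19: N, bond orders sum to 1 (valence 3) → 2 H
  atom 20: O, bond orders sum to 2 (valence 2) → 0 H
Totals → C:13, H:17, F:3, N:2, O:2.
In Hill order: C13H17F3N2O2.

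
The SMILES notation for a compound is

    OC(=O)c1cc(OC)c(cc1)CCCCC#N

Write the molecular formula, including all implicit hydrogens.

C13H15NO3

Walk through each heavy atom and fill implicit hydrogens from standard valence (C 4, N 3, O 2, S 2, halogen 1); for lowercase aromatic atoms, an aromatic c carries 1 H when it has two neighbours and 0 H with three, and aromatic n carries 0 H:
  atom 1: O, bond orders sum to 1 (valence 2) → 1 H
  atom 2: C, bond orders sum to 4 (valence 4) → 0 H
  atom 3: O, bond orders sum to 2 (valence 2) → 0 H
  atom 4: aromatic c, 3 neighbours → 0 H
  atom 5: aromatic c, 2 neighbours → 1 H
  atom 6: aromatic c, 3 neighbours → 0 H
  atom 7: O, bond orders sum to 2 (valence 2) → 0 H
  atom 8: C, bond orders sum to 1 (valence 4) → 3 H
  atom 9: aromatic c, 3 neighbours → 0 H
  atom 10: aromatic c, 2 neighbours → 1 H
  atom 11: aromatic c, 2 neighbours → 1 H
  atom 12: C, bond orders sum to 2 (valence 4) → 2 H
  atom 13: C, bond orders sum to 2 (valence 4) → 2 H
  atom 14: C, bond orders sum to 2 (valence 4) → 2 H
  atom 15: C, bond orders sum to 2 (valence 4) → 2 H
  atom 16: C, bond orders sum to 4 (valence 4) → 0 H
  atom 17: N, bond orders sum to 3 (valence 3) → 0 H
Totals → C:13, H:15, N:1, O:3.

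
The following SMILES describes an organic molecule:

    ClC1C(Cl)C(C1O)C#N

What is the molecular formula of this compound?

C5H5Cl2NO

Walk through each heavy atom and fill implicit hydrogens from standard valence (C 4, N 3, O 2, S 2, halogen 1):
  atom 1: Cl (halogen, monovalent) → 0 H
  atom 2: C, bond orders sum to 3 (valence 4) → 1 H
  atom 3: C, bond orders sum to 3 (valence 4) → 1 H
  atom 4: Cl (halogen, monovalent) → 0 H
  atom 5: C, bond orders sum to 3 (valence 4) → 1 H
  atom 6: C, bond orders sum to 3 (valence 4) → 1 H
  atom 7: O, bond orders sum to 1 (valence 2) → 1 H
  atom 8: C, bond orders sum to 4 (valence 4) → 0 H
  atom 9: N, bond orders sum to 3 (valence 3) → 0 H
Totals → C:5, H:5, Cl:2, N:1, O:1.
In Hill order: C5H5Cl2NO.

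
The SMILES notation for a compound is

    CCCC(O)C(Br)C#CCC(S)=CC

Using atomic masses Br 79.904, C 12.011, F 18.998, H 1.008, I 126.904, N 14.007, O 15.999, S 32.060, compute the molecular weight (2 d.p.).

277.22 g/mol

First, the molecular formula is C11H17BrOS (counting implicit H from valence).
  Br: 1 × 79.904 = 79.904
  C: 11 × 12.011 = 132.121
  H: 17 × 1.008 = 17.136
  O: 1 × 15.999 = 15.999
  S: 1 × 32.060 = 32.060
Sum: 1×79.904 + 11×12.011 + 17×1.008 + 1×15.999 + 1×32.060 = 277.220 → 277.22 g/mol.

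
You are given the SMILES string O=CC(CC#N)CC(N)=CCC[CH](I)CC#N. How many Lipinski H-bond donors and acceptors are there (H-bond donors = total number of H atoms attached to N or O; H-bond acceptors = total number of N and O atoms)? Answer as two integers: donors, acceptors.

Donors: find every N or O and count the H atoms it carries.
  atom 1 (O): bond orders sum to 2 → 0 H
  atom 6 (N): bond orders sum to 3 → 0 H
  atom 9 (N): bond orders sum to 1 → 2 H
  atom 17 (N): bond orders sum to 3 → 0 H
Lipinski HBD = 2.
Acceptors: N atoms = 3, O atoms = 1 → HBA = 4.

2, 4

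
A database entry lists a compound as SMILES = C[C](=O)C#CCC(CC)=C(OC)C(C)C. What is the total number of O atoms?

Scan the SMILES for O atoms (remember two-letter symbols like Cl and Br are single atoms).
Oxygen count: 2.

2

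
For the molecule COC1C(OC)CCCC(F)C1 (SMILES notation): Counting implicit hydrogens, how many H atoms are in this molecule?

Walk through each heavy atom and fill implicit hydrogens from standard valence (C 4, N 3, O 2, S 2, halogen 1):
  atom 1: C, bond orders sum to 1 (valence 4) → 3 H
  atom 2: O, bond orders sum to 2 (valence 2) → 0 H
  atom 3: C, bond orders sum to 3 (valence 4) → 1 H
  atom 4: C, bond orders sum to 3 (valence 4) → 1 H
  atom 5: O, bond orders sum to 2 (valence 2) → 0 H
  atom 6: C, bond orders sum to 1 (valence 4) → 3 H
  atom 7: C, bond orders sum to 2 (valence 4) → 2 H
  atom 8: C, bond orders sum to 2 (valence 4) → 2 H
  atom 9: C, bond orders sum to 2 (valence 4) → 2 H
  atom 10: C, bond orders sum to 3 (valence 4) → 1 H
  atom 11: F (halogen, monovalent) → 0 H
  atom 12: C, bond orders sum to 2 (valence 4) → 2 H
Total hydrogens: 17.

17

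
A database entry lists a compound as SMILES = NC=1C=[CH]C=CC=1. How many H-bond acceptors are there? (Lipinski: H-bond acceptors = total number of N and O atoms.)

1

N atoms: 1; O atoms: 0.
Lipinski HBA = 1 + 0 = 1.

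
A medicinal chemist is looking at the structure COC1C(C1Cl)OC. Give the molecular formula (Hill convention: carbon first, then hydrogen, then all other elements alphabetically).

C5H9ClO2

Walk through each heavy atom and fill implicit hydrogens from standard valence (C 4, N 3, O 2, S 2, halogen 1):
  atom 1: C, bond orders sum to 1 (valence 4) → 3 H
  atom 2: O, bond orders sum to 2 (valence 2) → 0 H
  atom 3: C, bond orders sum to 3 (valence 4) → 1 H
  atom 4: C, bond orders sum to 3 (valence 4) → 1 H
  atom 5: C, bond orders sum to 3 (valence 4) → 1 H
  atom 6: Cl (halogen, monovalent) → 0 H
  atom 7: O, bond orders sum to 2 (valence 2) → 0 H
  atom 8: C, bond orders sum to 1 (valence 4) → 3 H
Totals → C:5, H:9, Cl:1, O:2.
In Hill order: C5H9ClO2.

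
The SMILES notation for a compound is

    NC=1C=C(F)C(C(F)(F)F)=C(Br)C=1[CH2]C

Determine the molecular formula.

C9H8BrF4N

Walk through each heavy atom and fill implicit hydrogens from standard valence (C 4, N 3, O 2, S 2, halogen 1):
  atom 1: N, bond orders sum to 1 (valence 3) → 2 H
  atom 2: C, bond orders sum to 4 (valence 4) → 0 H
  atom 3: C, bond orders sum to 3 (valence 4) → 1 H
  atom 4: C, bond orders sum to 4 (valence 4) → 0 H
  atom 5: F (halogen, monovalent) → 0 H
  atom 6: C, bond orders sum to 4 (valence 4) → 0 H
  atom 7: C, bond orders sum to 4 (valence 4) → 0 H
  atom 8: F (halogen, monovalent) → 0 H
  atom 9: F (halogen, monovalent) → 0 H
  atom 10: F (halogen, monovalent) → 0 H
  atom 11: C, bond orders sum to 4 (valence 4) → 0 H
  atom 12: Br (halogen, monovalent) → 0 H
  atom 13: C, bond orders sum to 4 (valence 4) → 0 H
  atom 14: C with explicit H count 2
  atom 15: C, bond orders sum to 1 (valence 4) → 3 H
Totals → C:9, H:8, Br:1, F:4, N:1.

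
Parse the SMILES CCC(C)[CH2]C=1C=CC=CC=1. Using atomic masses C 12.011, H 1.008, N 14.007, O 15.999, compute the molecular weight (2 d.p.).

First, the molecular formula is C11H16 (counting implicit H from valence).
  C: 11 × 12.011 = 132.121
  H: 16 × 1.008 = 16.128
Sum: 11×12.011 + 16×1.008 = 148.249 → 148.25 g/mol.

148.25 g/mol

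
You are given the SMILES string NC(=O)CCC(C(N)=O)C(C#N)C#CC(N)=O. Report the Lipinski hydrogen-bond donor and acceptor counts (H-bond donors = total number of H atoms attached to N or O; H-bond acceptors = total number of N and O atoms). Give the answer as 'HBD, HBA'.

Donors: find every N or O and count the H atoms it carries.
  atom 1 (N): bond orders sum to 1 → 2 H
  atom 3 (O): bond orders sum to 2 → 0 H
  atom 8 (N): bond orders sum to 1 → 2 H
  atom 9 (O): bond orders sum to 2 → 0 H
  atom 12 (N): bond orders sum to 3 → 0 H
  atom 16 (N): bond orders sum to 1 → 2 H
  atom 17 (O): bond orders sum to 2 → 0 H
Lipinski HBD = 6.
Acceptors: N atoms = 4, O atoms = 3 → HBA = 7.

6, 7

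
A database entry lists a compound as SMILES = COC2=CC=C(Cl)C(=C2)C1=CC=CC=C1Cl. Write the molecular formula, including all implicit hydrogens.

Walk through each heavy atom and fill implicit hydrogens from standard valence (C 4, N 3, O 2, S 2, halogen 1):
  atom 1: C, bond orders sum to 1 (valence 4) → 3 H
  atom 2: O, bond orders sum to 2 (valence 2) → 0 H
  atom 3: C, bond orders sum to 4 (valence 4) → 0 H
  atom 4: C, bond orders sum to 3 (valence 4) → 1 H
  atom 5: C, bond orders sum to 3 (valence 4) → 1 H
  atom 6: C, bond orders sum to 4 (valence 4) → 0 H
  atom 7: Cl (halogen, monovalent) → 0 H
  atom 8: C, bond orders sum to 4 (valence 4) → 0 H
  atom 9: C, bond orders sum to 3 (valence 4) → 1 H
  atom 10: C, bond orders sum to 4 (valence 4) → 0 H
  atom 11: C, bond orders sum to 3 (valence 4) → 1 H
  atom 12: C, bond orders sum to 3 (valence 4) → 1 H
  atom 13: C, bond orders sum to 3 (valence 4) → 1 H
  atom 14: C, bond orders sum to 3 (valence 4) → 1 H
  atom 15: C, bond orders sum to 4 (valence 4) → 0 H
  atom 16: Cl (halogen, monovalent) → 0 H
Totals → C:13, H:10, Cl:2, O:1.

C13H10Cl2O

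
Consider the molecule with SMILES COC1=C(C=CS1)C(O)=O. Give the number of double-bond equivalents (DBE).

4

Molecular formula: C6H6O3S.
DoU = (2C + 2 + N − H − X) / 2, where X is the halogen count and O/S are ignored.
    = (2·6 + 2 + 0 − 6 − 0) / 2 = 8 / 2 = 4.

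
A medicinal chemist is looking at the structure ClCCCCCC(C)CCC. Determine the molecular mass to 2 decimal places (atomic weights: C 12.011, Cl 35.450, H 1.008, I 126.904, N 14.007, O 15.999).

First, the molecular formula is C10H21Cl (counting implicit H from valence).
  C: 10 × 12.011 = 120.110
  Cl: 1 × 35.450 = 35.450
  H: 21 × 1.008 = 21.168
Sum: 10×12.011 + 1×35.450 + 21×1.008 = 176.728 → 176.73 g/mol.

176.73 g/mol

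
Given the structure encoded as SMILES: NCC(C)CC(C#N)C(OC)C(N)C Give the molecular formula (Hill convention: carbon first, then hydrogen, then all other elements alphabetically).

C10H21N3O

Walk through each heavy atom and fill implicit hydrogens from standard valence (C 4, N 3, O 2, S 2, halogen 1):
  atom 1: N, bond orders sum to 1 (valence 3) → 2 H
  atom 2: C, bond orders sum to 2 (valence 4) → 2 H
  atom 3: C, bond orders sum to 3 (valence 4) → 1 H
  atom 4: C, bond orders sum to 1 (valence 4) → 3 H
  atom 5: C, bond orders sum to 2 (valence 4) → 2 H
  atom 6: C, bond orders sum to 3 (valence 4) → 1 H
  atom 7: C, bond orders sum to 4 (valence 4) → 0 H
  atom 8: N, bond orders sum to 3 (valence 3) → 0 H
  atom 9: C, bond orders sum to 3 (valence 4) → 1 H
  atom 10: O, bond orders sum to 2 (valence 2) → 0 H
  atom 11: C, bond orders sum to 1 (valence 4) → 3 H
  atom 12: C, bond orders sum to 3 (valence 4) → 1 H
  atom 13: N, bond orders sum to 1 (valence 3) → 2 H
  atom 14: C, bond orders sum to 1 (valence 4) → 3 H
Totals → C:10, H:21, N:3, O:1.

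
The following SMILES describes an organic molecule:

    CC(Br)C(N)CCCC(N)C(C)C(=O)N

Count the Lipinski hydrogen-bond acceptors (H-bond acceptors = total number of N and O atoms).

N atoms: 3; O atoms: 1.
Lipinski HBA = 3 + 1 = 4.

4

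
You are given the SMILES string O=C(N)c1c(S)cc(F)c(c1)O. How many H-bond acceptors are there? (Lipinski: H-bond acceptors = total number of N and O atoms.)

N atoms: 1; O atoms: 2.
Lipinski HBA = 1 + 2 = 3.

3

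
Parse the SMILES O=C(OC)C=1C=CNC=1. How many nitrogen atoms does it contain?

Scan the SMILES for N atoms (remember two-letter symbols like Cl and Br are single atoms).
Nitrogen count: 1.

1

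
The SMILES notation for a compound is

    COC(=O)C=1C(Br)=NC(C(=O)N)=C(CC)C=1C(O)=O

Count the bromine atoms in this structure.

Scan the SMILES for Br atoms (remember two-letter symbols like Cl and Br are single atoms).
Bromine count: 1.

1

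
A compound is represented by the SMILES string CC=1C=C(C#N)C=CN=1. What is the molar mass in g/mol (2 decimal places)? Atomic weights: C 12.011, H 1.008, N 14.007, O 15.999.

118.14 g/mol

First, the molecular formula is C7H6N2 (counting implicit H from valence).
  C: 7 × 12.011 = 84.077
  H: 6 × 1.008 = 6.048
  N: 2 × 14.007 = 28.014
Sum: 7×12.011 + 6×1.008 + 2×14.007 = 118.139 → 118.14 g/mol.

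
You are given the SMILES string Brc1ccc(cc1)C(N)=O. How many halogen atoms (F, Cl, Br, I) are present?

Halogen atoms appear at heavy-atom position 1 (1×Br).
Other groups present: 1 amide.
Halogen count: 1.

1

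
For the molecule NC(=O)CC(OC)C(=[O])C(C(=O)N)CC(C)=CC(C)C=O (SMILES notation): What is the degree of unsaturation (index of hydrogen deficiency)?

Molecular formula: C14H22N2O5.
DoU = (2C + 2 + N − H − X) / 2, where X is the halogen count and O/S are ignored.
    = (2·14 + 2 + 2 − 22 − 0) / 2 = 10 / 2 = 5.

5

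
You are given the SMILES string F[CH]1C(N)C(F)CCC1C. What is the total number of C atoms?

Count every carbon token in the SMILES (each C, including those in ring-closure positions and inside branches).
Carbon count: 7.

7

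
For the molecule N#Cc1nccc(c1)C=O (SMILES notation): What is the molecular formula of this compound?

Walk through each heavy atom and fill implicit hydrogens from standard valence (C 4, N 3, O 2, S 2, halogen 1); for lowercase aromatic atoms, an aromatic c carries 1 H when it has two neighbours and 0 H with three, and aromatic n carries 0 H:
  atom 1: N, bond orders sum to 3 (valence 3) → 0 H
  atom 2: C, bond orders sum to 4 (valence 4) → 0 H
  atom 3: aromatic c, 3 neighbours → 0 H
  atom 4: aromatic n, 2 neighbours → 0 H
  atom 5: aromatic c, 2 neighbours → 1 H
  atom 6: aromatic c, 2 neighbours → 1 H
  atom 7: aromatic c, 3 neighbours → 0 H
  atom 8: aromatic c, 2 neighbours → 1 H
  atom 9: C, bond orders sum to 3 (valence 4) → 1 H
  atom 10: O, bond orders sum to 2 (valence 2) → 0 H
Totals → C:7, H:4, N:2, O:1.
In Hill order: C7H4N2O.

C7H4N2O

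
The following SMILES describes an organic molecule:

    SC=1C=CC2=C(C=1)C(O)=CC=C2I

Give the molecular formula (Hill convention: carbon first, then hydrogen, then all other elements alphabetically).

Walk through each heavy atom and fill implicit hydrogens from standard valence (C 4, N 3, O 2, S 2, halogen 1):
  atom 1: S, bond orders sum to 1 (valence 2) → 1 H
  atom 2: C, bond orders sum to 4 (valence 4) → 0 H
  atom 3: C, bond orders sum to 3 (valence 4) → 1 H
  atom 4: C, bond orders sum to 3 (valence 4) → 1 H
  atom 5: C, bond orders sum to 4 (valence 4) → 0 H
  atom 6: C, bond orders sum to 4 (valence 4) → 0 H
  atom 7: C, bond orders sum to 3 (valence 4) → 1 H
  atom 8: C, bond orders sum to 4 (valence 4) → 0 H
  atom 9: O, bond orders sum to 1 (valence 2) → 1 H
  atom 10: C, bond orders sum to 3 (valence 4) → 1 H
  atom 11: C, bond orders sum to 3 (valence 4) → 1 H
  atom 12: C, bond orders sum to 4 (valence 4) → 0 H
  atom 13: I (halogen, monovalent) → 0 H
Totals → C:10, H:7, I:1, O:1, S:1.

C10H7IOS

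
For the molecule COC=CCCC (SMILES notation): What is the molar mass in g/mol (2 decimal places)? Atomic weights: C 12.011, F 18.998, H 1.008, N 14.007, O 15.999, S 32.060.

First, the molecular formula is C6H12O (counting implicit H from valence).
  C: 6 × 12.011 = 72.066
  H: 12 × 1.008 = 12.096
  O: 1 × 15.999 = 15.999
Sum: 6×12.011 + 12×1.008 + 1×15.999 = 100.161 → 100.16 g/mol.

100.16 g/mol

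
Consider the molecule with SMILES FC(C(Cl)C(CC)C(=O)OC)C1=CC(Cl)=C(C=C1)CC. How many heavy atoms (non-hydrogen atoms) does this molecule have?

Every atom symbol written in the SMILES (organic subset) is one heavy atom; implicit H are not written.
Heavy atoms by element → C:15, Cl:2, F:1, O:2.
Total: 20.

20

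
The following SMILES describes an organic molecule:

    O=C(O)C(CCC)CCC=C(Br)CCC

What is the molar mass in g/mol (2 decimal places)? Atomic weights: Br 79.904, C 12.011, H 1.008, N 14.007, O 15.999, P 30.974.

277.20 g/mol

First, the molecular formula is C12H21BrO2 (counting implicit H from valence).
  Br: 1 × 79.904 = 79.904
  C: 12 × 12.011 = 144.132
  H: 21 × 1.008 = 21.168
  O: 2 × 15.999 = 31.998
Sum: 1×79.904 + 12×12.011 + 21×1.008 + 2×15.999 = 277.202 → 277.20 g/mol.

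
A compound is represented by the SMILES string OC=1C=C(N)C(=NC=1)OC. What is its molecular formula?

Walk through each heavy atom and fill implicit hydrogens from standard valence (C 4, N 3, O 2, S 2, halogen 1):
  atom 1: O, bond orders sum to 1 (valence 2) → 1 H
  atom 2: C, bond orders sum to 4 (valence 4) → 0 H
  atom 3: C, bond orders sum to 3 (valence 4) → 1 H
  atom 4: C, bond orders sum to 4 (valence 4) → 0 H
  atom 5: N, bond orders sum to 1 (valence 3) → 2 H
  atom 6: C, bond orders sum to 4 (valence 4) → 0 H
  atom 7: N, bond orders sum to 3 (valence 3) → 0 H
  atom 8: C, bond orders sum to 3 (valence 4) → 1 H
  atom 9: O, bond orders sum to 2 (valence 2) → 0 H
  atom 10: C, bond orders sum to 1 (valence 4) → 3 H
Totals → C:6, H:8, N:2, O:2.

C6H8N2O2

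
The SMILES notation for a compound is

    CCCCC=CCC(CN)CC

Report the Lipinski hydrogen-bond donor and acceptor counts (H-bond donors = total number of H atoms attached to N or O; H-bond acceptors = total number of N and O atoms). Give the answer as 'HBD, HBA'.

Donors: find every N or O and count the H atoms it carries.
  atom 10 (N): bond orders sum to 1 → 2 H
Lipinski HBD = 2.
Acceptors: N atoms = 1, O atoms = 0 → HBA = 1.

2, 1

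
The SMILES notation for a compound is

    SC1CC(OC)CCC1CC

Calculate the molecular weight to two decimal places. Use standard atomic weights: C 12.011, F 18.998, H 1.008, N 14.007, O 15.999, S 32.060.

First, the molecular formula is C9H18OS (counting implicit H from valence).
  C: 9 × 12.011 = 108.099
  H: 18 × 1.008 = 18.144
  O: 1 × 15.999 = 15.999
  S: 1 × 32.060 = 32.060
Sum: 9×12.011 + 18×1.008 + 1×15.999 + 1×32.060 = 174.302 → 174.30 g/mol.

174.30 g/mol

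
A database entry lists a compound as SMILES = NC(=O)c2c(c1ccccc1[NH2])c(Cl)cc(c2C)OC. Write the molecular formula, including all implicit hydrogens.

C15H15ClN2O2

Walk through each heavy atom and fill implicit hydrogens from standard valence (C 4, N 3, O 2, S 2, halogen 1); for lowercase aromatic atoms, an aromatic c carries 1 H when it has two neighbours and 0 H with three, and aromatic n carries 0 H:
  atom 1: N, bond orders sum to 1 (valence 3) → 2 H
  atom 2: C, bond orders sum to 4 (valence 4) → 0 H
  atom 3: O, bond orders sum to 2 (valence 2) → 0 H
  atom 4: aromatic c, 3 neighbours → 0 H
  atom 5: aromatic c, 3 neighbours → 0 H
  atom 6: aromatic c, 3 neighbours → 0 H
  atom 7: aromatic c, 2 neighbours → 1 H
  atom 8: aromatic c, 2 neighbours → 1 H
  atom 9: aromatic c, 2 neighbours → 1 H
  atom 10: aromatic c, 2 neighbours → 1 H
  atom 11: aromatic c, 3 neighbours → 0 H
  atom 12: N with explicit H count 2
  atom 13: aromatic c, 3 neighbours → 0 H
  atom 14: Cl (halogen, monovalent) → 0 H
  atom 15: aromatic c, 2 neighbours → 1 H
  atom 16: aromatic c, 3 neighbours → 0 H
  atom 17: aromatic c, 3 neighbours → 0 H
  atom 18: C, bond orders sum to 1 (valence 4) → 3 H
  atom 19: O, bond orders sum to 2 (valence 2) → 0 H
  atom 20: C, bond orders sum to 1 (valence 4) → 3 H
Totals → C:15, H:15, Cl:1, N:2, O:2.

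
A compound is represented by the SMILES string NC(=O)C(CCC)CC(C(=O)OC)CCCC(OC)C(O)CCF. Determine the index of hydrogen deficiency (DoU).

2

Degree of unsaturation = (number of rings) + (number of π bonds).
Ring closures in the SMILES: 0.
π bonds: 2 double bonds (each 1 DoU) → 2 DoU from unsaturation.
Total DoU = 0 + 2 = 2.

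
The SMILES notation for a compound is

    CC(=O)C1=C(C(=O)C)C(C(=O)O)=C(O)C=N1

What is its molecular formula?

Walk through each heavy atom and fill implicit hydrogens from standard valence (C 4, N 3, O 2, S 2, halogen 1):
  atom 1: C, bond orders sum to 1 (valence 4) → 3 H
  atom 2: C, bond orders sum to 4 (valence 4) → 0 H
  atom 3: O, bond orders sum to 2 (valence 2) → 0 H
  atom 4: C, bond orders sum to 4 (valence 4) → 0 H
  atom 5: C, bond orders sum to 4 (valence 4) → 0 H
  atom 6: C, bond orders sum to 4 (valence 4) → 0 H
  atom 7: O, bond orders sum to 2 (valence 2) → 0 H
  atom 8: C, bond orders sum to 1 (valence 4) → 3 H
  atom 9: C, bond orders sum to 4 (valence 4) → 0 H
  atom 10: C, bond orders sum to 4 (valence 4) → 0 H
  atom 11: O, bond orders sum to 2 (valence 2) → 0 H
  atom 12: O, bond orders sum to 1 (valence 2) → 1 H
  atom 13: C, bond orders sum to 4 (valence 4) → 0 H
  atom 14: O, bond orders sum to 1 (valence 2) → 1 H
  atom 15: C, bond orders sum to 3 (valence 4) → 1 H
  atom 16: N, bond orders sum to 3 (valence 3) → 0 H
Totals → C:10, H:9, N:1, O:5.

C10H9NO5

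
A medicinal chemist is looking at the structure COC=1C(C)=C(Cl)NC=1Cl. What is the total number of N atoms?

1

Scan the SMILES for N atoms (remember two-letter symbols like Cl and Br are single atoms).
Nitrogen count: 1.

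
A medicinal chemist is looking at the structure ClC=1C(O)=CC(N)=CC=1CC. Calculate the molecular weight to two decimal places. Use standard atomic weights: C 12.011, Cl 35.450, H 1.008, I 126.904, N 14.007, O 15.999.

First, the molecular formula is C8H10ClNO (counting implicit H from valence).
  C: 8 × 12.011 = 96.088
  Cl: 1 × 35.450 = 35.450
  H: 10 × 1.008 = 10.080
  N: 1 × 14.007 = 14.007
  O: 1 × 15.999 = 15.999
Sum: 8×12.011 + 1×35.450 + 10×1.008 + 1×14.007 + 1×15.999 = 171.624 → 171.62 g/mol.

171.62 g/mol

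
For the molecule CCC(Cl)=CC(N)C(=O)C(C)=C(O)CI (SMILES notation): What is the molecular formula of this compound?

Walk through each heavy atom and fill implicit hydrogens from standard valence (C 4, N 3, O 2, S 2, halogen 1):
  atom 1: C, bond orders sum to 1 (valence 4) → 3 H
  atom 2: C, bond orders sum to 2 (valence 4) → 2 H
  atom 3: C, bond orders sum to 4 (valence 4) → 0 H
  atom 4: Cl (halogen, monovalent) → 0 H
  atom 5: C, bond orders sum to 3 (valence 4) → 1 H
  atom 6: C, bond orders sum to 3 (valence 4) → 1 H
  atom 7: N, bond orders sum to 1 (valence 3) → 2 H
  atom 8: C, bond orders sum to 4 (valence 4) → 0 H
  atom 9: O, bond orders sum to 2 (valence 2) → 0 H
  atom 10: C, bond orders sum to 4 (valence 4) → 0 H
  atom 11: C, bond orders sum to 1 (valence 4) → 3 H
  atom 12: C, bond orders sum to 4 (valence 4) → 0 H
  atom 13: O, bond orders sum to 1 (valence 2) → 1 H
  atom 14: C, bond orders sum to 2 (valence 4) → 2 H
  atom 15: I (halogen, monovalent) → 0 H
Totals → C:10, H:15, Cl:1, I:1, N:1, O:2.

C10H15ClINO2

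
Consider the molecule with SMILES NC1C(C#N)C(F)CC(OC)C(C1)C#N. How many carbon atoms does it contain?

10

Count every carbon token in the SMILES (each C, including those in ring-closure positions and inside branches).
Carbon count: 10.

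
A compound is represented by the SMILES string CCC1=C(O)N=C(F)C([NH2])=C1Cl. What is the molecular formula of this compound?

Walk through each heavy atom and fill implicit hydrogens from standard valence (C 4, N 3, O 2, S 2, halogen 1):
  atom 1: C, bond orders sum to 1 (valence 4) → 3 H
  atom 2: C, bond orders sum to 2 (valence 4) → 2 H
  atom 3: C, bond orders sum to 4 (valence 4) → 0 H
  atom 4: C, bond orders sum to 4 (valence 4) → 0 H
  atom 5: O, bond orders sum to 1 (valence 2) → 1 H
  atom 6: N, bond orders sum to 3 (valence 3) → 0 H
  atom 7: C, bond orders sum to 4 (valence 4) → 0 H
  atom 8: F (halogen, monovalent) → 0 H
  atom 9: C, bond orders sum to 4 (valence 4) → 0 H
  atom 10: N with explicit H count 2
  atom 11: C, bond orders sum to 4 (valence 4) → 0 H
  atom 12: Cl (halogen, monovalent) → 0 H
Totals → C:7, H:8, Cl:1, F:1, N:2, O:1.

C7H8ClFN2O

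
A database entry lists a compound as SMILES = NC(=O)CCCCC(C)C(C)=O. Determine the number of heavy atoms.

12

Every atom symbol written in the SMILES (organic subset) is one heavy atom; implicit H are not written.
Heavy atoms by element → C:9, N:1, O:2.
Total: 12.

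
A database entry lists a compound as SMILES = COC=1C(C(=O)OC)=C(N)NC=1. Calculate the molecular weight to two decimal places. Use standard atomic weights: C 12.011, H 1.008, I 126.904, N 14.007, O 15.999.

170.17 g/mol

First, the molecular formula is C7H10N2O3 (counting implicit H from valence).
  C: 7 × 12.011 = 84.077
  H: 10 × 1.008 = 10.080
  N: 2 × 14.007 = 28.014
  O: 3 × 15.999 = 47.997
Sum: 7×12.011 + 10×1.008 + 2×14.007 + 3×15.999 = 170.168 → 170.17 g/mol.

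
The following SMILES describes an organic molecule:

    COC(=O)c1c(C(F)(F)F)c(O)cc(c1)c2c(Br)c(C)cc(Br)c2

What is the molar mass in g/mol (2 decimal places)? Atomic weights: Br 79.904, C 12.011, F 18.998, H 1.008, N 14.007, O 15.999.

First, the molecular formula is C16H11Br2F3O3 (counting implicit H from valence).
  Br: 2 × 79.904 = 159.808
  C: 16 × 12.011 = 192.176
  F: 3 × 18.998 = 56.994
  H: 11 × 1.008 = 11.088
  O: 3 × 15.999 = 47.997
Sum: 2×79.904 + 16×12.011 + 3×18.998 + 11×1.008 + 3×15.999 = 468.063 → 468.06 g/mol.

468.06 g/mol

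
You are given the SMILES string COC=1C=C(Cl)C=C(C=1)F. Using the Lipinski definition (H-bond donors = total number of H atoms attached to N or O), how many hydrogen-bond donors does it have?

0

Donors: find every N or O and count the H atoms it carries.
  atom 2 (O): bond orders sum to 2 → 0 H
Lipinski HBD = 0.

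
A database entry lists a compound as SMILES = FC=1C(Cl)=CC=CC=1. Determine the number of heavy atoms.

8

Every atom symbol written in the SMILES (organic subset) is one heavy atom; implicit H are not written.
Heavy atoms by element → C:6, Cl:1, F:1.
Total: 8.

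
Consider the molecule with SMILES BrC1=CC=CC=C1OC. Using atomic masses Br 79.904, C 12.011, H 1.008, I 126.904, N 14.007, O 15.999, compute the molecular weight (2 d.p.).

First, the molecular formula is C7H7BrO (counting implicit H from valence).
  Br: 1 × 79.904 = 79.904
  C: 7 × 12.011 = 84.077
  H: 7 × 1.008 = 7.056
  O: 1 × 15.999 = 15.999
Sum: 1×79.904 + 7×12.011 + 7×1.008 + 1×15.999 = 187.036 → 187.04 g/mol.

187.04 g/mol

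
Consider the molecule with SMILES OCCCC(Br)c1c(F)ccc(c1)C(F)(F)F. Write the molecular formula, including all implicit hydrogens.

C11H11BrF4O

Walk through each heavy atom and fill implicit hydrogens from standard valence (C 4, N 3, O 2, S 2, halogen 1); for lowercase aromatic atoms, an aromatic c carries 1 H when it has two neighbours and 0 H with three, and aromatic n carries 0 H:
  atom 1: O, bond orders sum to 1 (valence 2) → 1 H
  atom 2: C, bond orders sum to 2 (valence 4) → 2 H
  atom 3: C, bond orders sum to 2 (valence 4) → 2 H
  atom 4: C, bond orders sum to 2 (valence 4) → 2 H
  atom 5: C, bond orders sum to 3 (valence 4) → 1 H
  atom 6: Br (halogen, monovalent) → 0 H
  atom 7: aromatic c, 3 neighbours → 0 H
  atom 8: aromatic c, 3 neighbours → 0 H
  atom 9: F (halogen, monovalent) → 0 H
  atom 10: aromatic c, 2 neighbours → 1 H
  atom 11: aromatic c, 2 neighbours → 1 H
  atom 12: aromatic c, 3 neighbours → 0 H
  atom 13: aromatic c, 2 neighbours → 1 H
  atom 14: C, bond orders sum to 4 (valence 4) → 0 H
  atom 15: F (halogen, monovalent) → 0 H
  atom 16: F (halogen, monovalent) → 0 H
  atom 17: F (halogen, monovalent) → 0 H
Totals → C:11, H:11, Br:1, F:4, O:1.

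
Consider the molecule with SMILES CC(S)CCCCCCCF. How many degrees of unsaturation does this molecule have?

Degree of unsaturation = (number of rings) + (number of π bonds).
Ring closures in the SMILES: 0.
π bonds: none → 0 DoU from unsaturation.
Total DoU = 0 + 0 = 0.

0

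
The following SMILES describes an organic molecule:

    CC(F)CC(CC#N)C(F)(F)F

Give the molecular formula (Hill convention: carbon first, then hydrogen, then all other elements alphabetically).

Walk through each heavy atom and fill implicit hydrogens from standard valence (C 4, N 3, O 2, S 2, halogen 1):
  atom 1: C, bond orders sum to 1 (valence 4) → 3 H
  atom 2: C, bond orders sum to 3 (valence 4) → 1 H
  atom 3: F (halogen, monovalent) → 0 H
  atom 4: C, bond orders sum to 2 (valence 4) → 2 H
  atom 5: C, bond orders sum to 3 (valence 4) → 1 H
  atom 6: C, bond orders sum to 2 (valence 4) → 2 H
  atom 7: C, bond orders sum to 4 (valence 4) → 0 H
  atom 8: N, bond orders sum to 3 (valence 3) → 0 H
  atom 9: C, bond orders sum to 4 (valence 4) → 0 H
  atom 10: F (halogen, monovalent) → 0 H
  atom 11: F (halogen, monovalent) → 0 H
  atom 12: F (halogen, monovalent) → 0 H
Totals → C:7, H:9, F:4, N:1.

C7H9F4N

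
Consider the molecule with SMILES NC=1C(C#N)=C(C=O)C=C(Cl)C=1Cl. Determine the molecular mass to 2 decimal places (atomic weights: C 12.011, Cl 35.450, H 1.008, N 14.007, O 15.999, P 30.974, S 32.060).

First, the molecular formula is C8H4Cl2N2O (counting implicit H from valence).
  C: 8 × 12.011 = 96.088
  Cl: 2 × 35.450 = 70.900
  H: 4 × 1.008 = 4.032
  N: 2 × 14.007 = 28.014
  O: 1 × 15.999 = 15.999
Sum: 8×12.011 + 2×35.450 + 4×1.008 + 2×14.007 + 1×15.999 = 215.033 → 215.03 g/mol.

215.03 g/mol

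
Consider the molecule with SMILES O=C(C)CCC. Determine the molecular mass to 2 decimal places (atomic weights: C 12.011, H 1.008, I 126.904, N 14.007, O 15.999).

86.13 g/mol

First, the molecular formula is C5H10O (counting implicit H from valence).
  C: 5 × 12.011 = 60.055
  H: 10 × 1.008 = 10.080
  O: 1 × 15.999 = 15.999
Sum: 5×12.011 + 10×1.008 + 1×15.999 = 86.134 → 86.13 g/mol.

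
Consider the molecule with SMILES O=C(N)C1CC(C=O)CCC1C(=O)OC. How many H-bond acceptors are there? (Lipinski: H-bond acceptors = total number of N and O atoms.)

N atoms: 1; O atoms: 4.
Lipinski HBA = 1 + 4 = 5.

5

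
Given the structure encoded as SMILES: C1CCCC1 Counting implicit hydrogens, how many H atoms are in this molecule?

10

Walk through each heavy atom and fill implicit hydrogens from standard valence (C 4, N 3, O 2, S 2, halogen 1):
  atom 1: C, bond orders sum to 2 (valence 4) → 2 H
  atom 2: C, bond orders sum to 2 (valence 4) → 2 H
  atom 3: C, bond orders sum to 2 (valence 4) → 2 H
  atom 4: C, bond orders sum to 2 (valence 4) → 2 H
  atom 5: C, bond orders sum to 2 (valence 4) → 2 H
Total hydrogens: 10.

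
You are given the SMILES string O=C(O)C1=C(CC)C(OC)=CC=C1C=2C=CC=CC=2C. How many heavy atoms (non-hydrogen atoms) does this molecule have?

Every atom symbol written in the SMILES (organic subset) is one heavy atom; implicit H are not written.
Heavy atoms by element → C:17, O:3.
Total: 20.

20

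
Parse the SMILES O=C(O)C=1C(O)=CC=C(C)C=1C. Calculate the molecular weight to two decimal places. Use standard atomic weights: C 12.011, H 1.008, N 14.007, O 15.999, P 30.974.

166.18 g/mol

First, the molecular formula is C9H10O3 (counting implicit H from valence).
  C: 9 × 12.011 = 108.099
  H: 10 × 1.008 = 10.080
  O: 3 × 15.999 = 47.997
Sum: 9×12.011 + 10×1.008 + 3×15.999 = 166.176 → 166.18 g/mol.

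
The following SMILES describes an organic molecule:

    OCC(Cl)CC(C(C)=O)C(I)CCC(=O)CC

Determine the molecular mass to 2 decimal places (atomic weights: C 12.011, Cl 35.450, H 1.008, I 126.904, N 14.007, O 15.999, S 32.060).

First, the molecular formula is C12H20ClIO3 (counting implicit H from valence).
  C: 12 × 12.011 = 144.132
  Cl: 1 × 35.450 = 35.450
  H: 20 × 1.008 = 20.160
  I: 1 × 126.904 = 126.904
  O: 3 × 15.999 = 47.997
Sum: 12×12.011 + 1×35.450 + 20×1.008 + 1×126.904 + 3×15.999 = 374.643 → 374.64 g/mol.

374.64 g/mol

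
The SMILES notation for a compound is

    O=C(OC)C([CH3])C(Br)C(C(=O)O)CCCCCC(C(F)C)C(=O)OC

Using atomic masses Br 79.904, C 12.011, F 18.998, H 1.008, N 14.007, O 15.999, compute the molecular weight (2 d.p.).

427.31 g/mol

First, the molecular formula is C17H28BrFO6 (counting implicit H from valence).
  Br: 1 × 79.904 = 79.904
  C: 17 × 12.011 = 204.187
  F: 1 × 18.998 = 18.998
  H: 28 × 1.008 = 28.224
  O: 6 × 15.999 = 95.994
Sum: 1×79.904 + 17×12.011 + 1×18.998 + 28×1.008 + 6×15.999 = 427.307 → 427.31 g/mol.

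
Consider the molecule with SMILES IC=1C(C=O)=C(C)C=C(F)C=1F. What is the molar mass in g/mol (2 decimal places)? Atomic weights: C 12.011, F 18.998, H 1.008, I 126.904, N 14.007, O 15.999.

282.03 g/mol

First, the molecular formula is C8H5F2IO (counting implicit H from valence).
  C: 8 × 12.011 = 96.088
  F: 2 × 18.998 = 37.996
  H: 5 × 1.008 = 5.040
  I: 1 × 126.904 = 126.904
  O: 1 × 15.999 = 15.999
Sum: 8×12.011 + 2×18.998 + 5×1.008 + 1×126.904 + 1×15.999 = 282.027 → 282.03 g/mol.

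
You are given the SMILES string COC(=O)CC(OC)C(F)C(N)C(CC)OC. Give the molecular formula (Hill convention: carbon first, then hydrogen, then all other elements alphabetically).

C11H22FNO4

Walk through each heavy atom and fill implicit hydrogens from standard valence (C 4, N 3, O 2, S 2, halogen 1):
  atom 1: C, bond orders sum to 1 (valence 4) → 3 H
  atom 2: O, bond orders sum to 2 (valence 2) → 0 H
  atom 3: C, bond orders sum to 4 (valence 4) → 0 H
  atom 4: O, bond orders sum to 2 (valence 2) → 0 H
  atom 5: C, bond orders sum to 2 (valence 4) → 2 H
  atom 6: C, bond orders sum to 3 (valence 4) → 1 H
  atom 7: O, bond orders sum to 2 (valence 2) → 0 H
  atom 8: C, bond orders sum to 1 (valence 4) → 3 H
  atom 9: C, bond orders sum to 3 (valence 4) → 1 H
  atom 10: F (halogen, monovalent) → 0 H
  atom 11: C, bond orders sum to 3 (valence 4) → 1 H
  atom 12: N, bond orders sum to 1 (valence 3) → 2 H
  atom 13: C, bond orders sum to 3 (valence 4) → 1 H
  atom 14: C, bond orders sum to 2 (valence 4) → 2 H
  atom 15: C, bond orders sum to 1 (valence 4) → 3 H
  atom 16: O, bond orders sum to 2 (valence 2) → 0 H
  atom 17: C, bond orders sum to 1 (valence 4) → 3 H
Totals → C:11, H:22, F:1, N:1, O:4.
In Hill order: C11H22FNO4.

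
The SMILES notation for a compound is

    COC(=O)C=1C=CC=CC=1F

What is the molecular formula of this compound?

Walk through each heavy atom and fill implicit hydrogens from standard valence (C 4, N 3, O 2, S 2, halogen 1):
  atom 1: C, bond orders sum to 1 (valence 4) → 3 H
  atom 2: O, bond orders sum to 2 (valence 2) → 0 H
  atom 3: C, bond orders sum to 4 (valence 4) → 0 H
  atom 4: O, bond orders sum to 2 (valence 2) → 0 H
  atom 5: C, bond orders sum to 4 (valence 4) → 0 H
  atom 6: C, bond orders sum to 3 (valence 4) → 1 H
  atom 7: C, bond orders sum to 3 (valence 4) → 1 H
  atom 8: C, bond orders sum to 3 (valence 4) → 1 H
  atom 9: C, bond orders sum to 3 (valence 4) → 1 H
  atom 10: C, bond orders sum to 4 (valence 4) → 0 H
  atom 11: F (halogen, monovalent) → 0 H
Totals → C:8, H:7, F:1, O:2.
In Hill order: C8H7FO2.

C8H7FO2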